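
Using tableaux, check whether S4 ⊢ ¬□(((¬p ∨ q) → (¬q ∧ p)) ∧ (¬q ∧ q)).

Valid in S4

Tableau for the negation □(((¬p ∨ q) → (¬q ∧ p)) ∧ (¬q ∧ q)):
1. □(((¬p ∨ q) → (¬q ∧ p)) ∧ (¬q ∧ q)), w0
2. ((¬p ∨ q) → (¬q ∧ p)) ∧ (¬q ∧ q), w0   [□-rule on 1 via w0Rw0]
3. (¬p ∨ q) → (¬q ∧ p), w0   [∧-rule on 2]
4. ¬q ∧ q, w0   [∧-rule on 2]
5. ¬q, w0   [∧-rule on 4]
6. q, w0   [∧-rule on 4]
Accessibility: w0Rw0
Branch closes: q and ¬q both at w0.
Every branch of the negation's tableau closes; the branch above is one of them.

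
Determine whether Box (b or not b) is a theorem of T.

Tableau for the negation not Box (b or not b):
1. not Box (b or not b), u
2. not (b or not b), v
3. not b, v
4. b, v
Accessibility: uRu, uRv, vRv
Branch closes: b and not b both at v.
Every branch of the negation's tableau closes; the branch above is one of them.

Valid in T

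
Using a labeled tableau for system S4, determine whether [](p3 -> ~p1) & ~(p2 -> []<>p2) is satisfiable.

1. [](p3 -> ~p1) & ~(p2 -> []<>p2), 0
2. [](p3 -> ~p1), 0
3. ~(p2 -> []<>p2), 0
4. p2, 0
5. ~[]<>p2, 0
6. p3 -> ~p1, 0
7. ~p1, 0
8. ~<>p2, 1
9. p3 -> ~p1, 1
10. ~p2, 1
11. ~p1, 1
Accessibility: 0R0, 0R1, 1R1

Satisfiable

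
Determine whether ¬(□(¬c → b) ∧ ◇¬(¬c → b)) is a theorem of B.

Tableau for the negation □(¬c → b) ∧ ◇¬(¬c → b):
1. □(¬c → b) ∧ ◇¬(¬c → b), w0
2. □(¬c → b), w0   [∧-rule on 1]
3. ◇¬(¬c → b), w0   [∧-rule on 1]
4. ¬c → b, w0   [□-rule on 2 via w0Rw0]
5. b, w0   [→-rule on 4 (branches; this branch)]
6. ¬(¬c → b), w1   [◇-rule on 3: fresh world w1, w0Rw1]
7. ¬c, w1   [¬→-rule on 6]
8. ¬b, w1   [¬→-rule on 6]
9. ¬c → b, w1   [□-rule on 2 via w0Rw1]
10. b, w1   [→-rule on 9 (branches; this branch)]
Accessibility: w0Rw0, w0Rw1, w1Rw0, w1Rw1
Branch closes: b and ¬b both at w1.
All branches of the negation close; one closing branch shown above.

Yes, valid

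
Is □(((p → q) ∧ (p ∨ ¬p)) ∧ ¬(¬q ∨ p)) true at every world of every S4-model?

No, not valid

Tableau for the negation ¬□(((p → q) ∧ (p ∨ ¬p)) ∧ ¬(¬q ∨ p)):
1. ¬□(((p → q) ∧ (p ∨ ¬p)) ∧ ¬(¬q ∨ p)), 0
2. ¬(((p → q) ∧ (p ∨ ¬p)) ∧ ¬(¬q ∨ p)), 1
3. ¬q ∨ p, 1
4. p, 1
Accessibility: 0R0, 0R1, 1R1
The negation has an open branch (countermodel exists).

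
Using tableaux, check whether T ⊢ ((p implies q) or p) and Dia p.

Tableau for the negation not (((p implies q) or p) and Dia p):
1. not (((p implies q) or p) and Dia p), w0
2. not Dia p, w0   [neg-and-rule on 1 (branches; this branch)]
3. not p, w0   [neg-Dia-rule on 2 via w0Rw0]
Accessibility: w0Rw0
The negation has an open branch (countermodel exists).

Not valid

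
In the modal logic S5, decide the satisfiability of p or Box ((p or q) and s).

1. p or Box ((p or q) and s), 0
2. Box ((p or q) and s), 0   [or-rule on 1 (branches; this branch)]
3. (p or q) and s, 0   [Box-rule on 2 via 0R0]
4. p or q, 0   [and-rule on 3]
5. s, 0   [and-rule on 3]
6. q, 0   [or-rule on 4 (branches; this branch)]
Accessibility: 0R0

Yes, satisfiable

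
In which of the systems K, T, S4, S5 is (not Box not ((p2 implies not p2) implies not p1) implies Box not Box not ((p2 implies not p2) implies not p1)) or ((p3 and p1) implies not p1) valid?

S4-tableau for the negation not ((not Box not ((p2 implies not p2) implies not p1) implies Box not Box not ((p2 implies not p2) implies not p1)) or ((p3 and p1) implies not p1)):
1. not ((not Box not ((p2 implies not p2) implies not p1) implies Box not Box not ((p2 implies not p2) implies not p1)) or ((p3 and p1) implies not p1)), w0
2. not (not Box not ((p2 implies not p2) implies not p1) implies Box not Box not ((p2 implies not p2) implies not p1)), w0
3. not ((p3 and p1) implies not p1), w0
4. not Box not ((p2 implies not p2) implies not p1), w0
5. not Box not Box not ((p2 implies not p2) implies not p1), w0
6. p3 and p1, w0
7. p1, w0
8. p3, w0
9. (p2 implies not p2) implies not p1, w1
10. not p1, w1
11. Box not ((p2 implies not p2) implies not p1), w2
12. not ((p2 implies not p2) implies not p1), w2
13. p2 implies not p2, w2
14. p1, w2
15. not p2, w2
Accessibility: w0Rw0, w0Rw1, w0Rw2, w1Rw1, w2Rw2
Complete open branch: countermodel on an S4-frame, so not valid in S4, nor in K, T (the same frame is also a K-frame and a T-frame).
S5-tableau for the negation not ((not Box not ((p2 implies not p2) implies not p1) implies Box not Box not ((p2 implies not p2) implies not p1)) or ((p3 and p1) implies not p1)):
1. not ((not Box not ((p2 implies not p2) implies not p1) implies Box not Box not ((p2 implies not p2) implies not p1)) or ((p3 and p1) implies not p1)), w0
2. not (not Box not ((p2 implies not p2) implies not p1) implies Box not Box not ((p2 implies not p2) implies not p1)), w0
3. not ((p3 and p1) implies not p1), w0
4. not Box not ((p2 implies not p2) implies not p1), w0
5. not Box not Box not ((p2 implies not p2) implies not p1), w0
6. p3 and p1, w0
7. p1, w0
8. p3, w0
9. (p2 implies not p2) implies not p1, w1
10. not (p2 implies not p2), w1
11. p2, w1
12. Box not ((p2 implies not p2) implies not p1), w2
13. not ((p2 implies not p2) implies not p1), w0
14. p2 implies not p2, w0
15. not ((p2 implies not p2) implies not p1), w1
16. p2 implies not p2, w1
17. p1, w1
18. not ((p2 implies not p2) implies not p1), w2
19. p2 implies not p2, w2
20. p1, w2
21. not p2, w0
22. not p2, w1
Accessibility: w0Rw0, w0Rw1, w0Rw2, w1Rw0, w1Rw1, w1Rw2, w2Rw0, w2Rw1, w2Rw2
Branch closes: p2 and not p2 both at w1.
Every branch closes (one shown): valid in S5.

S5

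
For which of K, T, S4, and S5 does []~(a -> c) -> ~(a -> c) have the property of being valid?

T-tableau for the negation ~([]~(a -> c) -> ~(a -> c)):
1. ~([]~(a -> c) -> ~(a -> c)), u
2. []~(a -> c), u
3. a -> c, u
4. ~(a -> c), u
5. a, u
6. ~c, u
7. c, u
Accessibility: uRu
Branch closes: c and ~c both at u.
Every branch closes (one shown): valid in T, hence also in S4, S5 (every theorem of T is a theorem of S4 and S5).
K-tableau for the negation ~([]~(a -> c) -> ~(a -> c)):
1. ~([]~(a -> c) -> ~(a -> c)), u
2. []~(a -> c), u
3. a -> c, u
4. c, u
Complete open branch: countermodel on a K-frame, so not valid in K.

T, S4, S5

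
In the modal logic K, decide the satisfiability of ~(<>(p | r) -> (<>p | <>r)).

1. ~(<>(p | r) -> (<>p | <>r)), 0
2. <>(p | r), 0
3. ~(<>p | <>r), 0
4. ~<>p, 0
5. ~<>r, 0
6. p | r, 1
7. ~p, 1
8. ~r, 1
9. r, 1
Accessibility: 0R1
Branch closes: r and ~r both at 1.
All branches of the tableau close; one closing branch shown above.

Unsatisfiable (every branch closes)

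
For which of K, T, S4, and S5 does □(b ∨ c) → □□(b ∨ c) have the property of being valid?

S4, S5

S4-tableau for the negation ¬(□(b ∨ c) → □□(b ∨ c)):
1. ¬(□(b ∨ c) → □□(b ∨ c)), 0
2. □(b ∨ c), 0
3. ¬□□(b ∨ c), 0
4. b ∨ c, 0
5. c, 0
6. ¬□(b ∨ c), 1
7. b ∨ c, 1
8. c, 1
9. ¬(b ∨ c), 2
10. ¬b, 2
11. ¬c, 2
12. b ∨ c, 2
13. c, 2
Accessibility: 0R0, 0R1, 0R2, 1R1, 1R2, 2R2
Branch closes: c and ¬c both at 2.
Every branch closes (one shown): valid in S4, hence also in S5 (every theorem of S4 is a theorem of S5).
T-tableau for the negation ¬(□(b ∨ c) → □□(b ∨ c)):
1. ¬(□(b ∨ c) → □□(b ∨ c)), 0
2. □(b ∨ c), 0
3. ¬□□(b ∨ c), 0
4. b ∨ c, 0
5. c, 0
6. ¬□(b ∨ c), 1
7. b ∨ c, 1
8. c, 1
9. ¬(b ∨ c), 2
10. ¬b, 2
11. ¬c, 2
Accessibility: 0R0, 0R1, 1R1, 1R2, 2R2
Complete open branch: countermodel on a T-frame, so not valid in T, nor in K (the same frame is also a K-frame).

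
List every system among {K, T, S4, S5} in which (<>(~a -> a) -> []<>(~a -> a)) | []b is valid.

S5

S5-tableau for the negation ~((<>(~a -> a) -> []<>(~a -> a)) | []b):
1. ~((<>(~a -> a) -> []<>(~a -> a)) | []b), u
2. ~(<>(~a -> a) -> []<>(~a -> a)), u
3. ~[]b, u
4. <>(~a -> a), u
5. ~[]<>(~a -> a), u
6. ~b, v
7. ~a -> a, w
8. a, w
9. ~<>(~a -> a), x
10. ~(~a -> a), u
11. ~a, u
12. ~(~a -> a), v
13. ~a, v
14. ~(~a -> a), w
15. ~a, w
Accessibility: uRu, uRv, uRw, uRx, vRu, vRv, vRw, vRx, wRu, wRv, wRw, wRx, xRu, xRv, xRw, xRx
Branch closes: a and ~a both at w.
Every branch closes (one shown): valid in S5.
S4-tableau for the negation ~((<>(~a -> a) -> []<>(~a -> a)) | []b):
1. ~((<>(~a -> a) -> []<>(~a -> a)) | []b), u
2. ~(<>(~a -> a) -> []<>(~a -> a)), u
3. ~[]b, u
4. <>(~a -> a), u
5. ~[]<>(~a -> a), u
6. ~b, v
7. ~a -> a, w
8. a, w
9. ~<>(~a -> a), x
10. ~(~a -> a), x
11. ~a, x
Accessibility: uRu, uRv, uRw, uRx, vRv, wRw, xRx
Complete open branch: countermodel on an S4-frame, so not valid in S4, nor in K, T (the same frame is also a K-frame and a T-frame).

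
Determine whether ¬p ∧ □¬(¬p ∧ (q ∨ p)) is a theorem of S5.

Tableau for the negation ¬(¬p ∧ □¬(¬p ∧ (q ∨ p))):
1. ¬(¬p ∧ □¬(¬p ∧ (q ∨ p))), u
2. ¬□¬(¬p ∧ (q ∨ p)), u
3. ¬p ∧ (q ∨ p), v
4. ¬p, v
5. q ∨ p, v
6. q, v
Accessibility: uRu, uRv, vRu, vRv
The negation has an open branch (countermodel exists).

Invalid (countermodel exists)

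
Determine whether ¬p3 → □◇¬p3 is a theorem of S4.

Invalid (countermodel exists)

Tableau for the negation ¬(¬p3 → □◇¬p3):
1. ¬(¬p3 → □◇¬p3), u
2. ¬p3, u
3. ¬□◇¬p3, u
4. ¬◇¬p3, v
5. p3, v
Accessibility: uRu, uRv, vRv
The negation has an open branch (countermodel exists).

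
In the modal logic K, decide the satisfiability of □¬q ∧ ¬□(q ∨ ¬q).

1. □¬q ∧ ¬□(q ∨ ¬q), 0
2. □¬q, 0
3. ¬□(q ∨ ¬q), 0
4. ¬(q ∨ ¬q), 1
5. ¬q, 1
6. q, 1
Accessibility: 0R1
Branch closes: q and ¬q both at 1.
Every branch closes; the branch above is one of them.

Unsatisfiable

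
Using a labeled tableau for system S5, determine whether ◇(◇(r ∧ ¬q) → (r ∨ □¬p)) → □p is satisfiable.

1. ◇(◇(r ∧ ¬q) → (r ∨ □¬p)) → □p, w0
2. □p, w0   [→-rule on 1 (branches; this branch)]
3. p, w0   [□-rule on 2 via w0Rw0]
Accessibility: w0Rw0

Yes, satisfiable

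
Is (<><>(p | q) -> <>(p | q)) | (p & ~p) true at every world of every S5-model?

Valid in S5

Tableau for the negation ~((<><>(p | q) -> <>(p | q)) | (p & ~p)):
1. ~((<><>(p | q) -> <>(p | q)) | (p & ~p)), u
2. ~(<><>(p | q) -> <>(p | q)), u
3. ~(p & ~p), u
4. <><>(p | q), u
5. ~<>(p | q), u
6. ~(p | q), u
7. ~p, u
8. ~q, u
9. <>(p | q), v
10. ~(p | q), v
11. ~p, v
12. ~q, v
13. p | q, w
14. ~(p | q), w
15. ~p, w
16. ~q, w
17. q, w
Accessibility: uRu, uRv, uRw, vRu, vRv, vRw, wRu, wRv, wRw
Branch closes: q and ~q both at w.
Every branch of the negation's tableau closes; the branch above is one of them.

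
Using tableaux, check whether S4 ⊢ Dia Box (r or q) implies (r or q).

No, not valid

Tableau for the negation not (Dia Box (r or q) implies (r or q)):
1. not (Dia Box (r or q) implies (r or q)), 0
2. Dia Box (r or q), 0   [neg-implies-rule on 1]
3. not (r or q), 0   [neg-implies-rule on 1]
4. not r, 0   [neg-or-rule on 3]
5. not q, 0   [neg-or-rule on 3]
6. Box (r or q), 1   [Dia-rule on 2: fresh world 1, 0R1]
7. r or q, 1   [Box-rule on 6 via 1R1]
8. q, 1   [or-rule on 7 (branches; this branch)]
Accessibility: 0R0, 0R1, 1R1
The negation has an open branch (countermodel exists).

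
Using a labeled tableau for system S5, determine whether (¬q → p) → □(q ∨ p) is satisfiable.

Satisfiable (open branch found)

1. (¬q → p) → □(q ∨ p), 0
2. □(q ∨ p), 0
3. q ∨ p, 0
4. p, 0
Accessibility: 0R0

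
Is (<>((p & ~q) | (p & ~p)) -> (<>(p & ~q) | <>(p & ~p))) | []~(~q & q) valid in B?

Tableau for the negation ~((<>((p & ~q) | (p & ~p)) -> (<>(p & ~q) | <>(p & ~p))) | []~(~q & q)):
1. ~((<>((p & ~q) | (p & ~p)) -> (<>(p & ~q) | <>(p & ~p))) | []~(~q & q)), u
2. ~(<>((p & ~q) | (p & ~p)) -> (<>(p & ~q) | <>(p & ~p))), u   [~|-rule on 1]
3. ~[]~(~q & q), u   [~|-rule on 1]
4. <>((p & ~q) | (p & ~p)), u   [~->-rule on 2]
5. ~(<>(p & ~q) | <>(p & ~p)), u   [~->-rule on 2]
6. ~<>(p & ~q), u   [~|-rule on 5]
7. ~<>(p & ~p), u   [~|-rule on 5]
8. ~(p & ~q), u   [~<>-rule on 6 via uRu]
9. ~(p & ~p), u   [~<>-rule on 7 via uRu]
10. q, u   [~&-rule on 8 (branches; this branch)]
11. p, u   [~&-rule on 9 (branches; this branch)]
12. ~q & q, v   [~[]-rule on 3: fresh world v, uRv]
13. ~q, v   [&-rule on 12]
14. q, v   [&-rule on 12]
Accessibility: uRu, uRv, vRu, vRv
Branch closes: q and ~q both at v.
Every branch of the negation's tableau closes; the branch above is one of them.

Yes, valid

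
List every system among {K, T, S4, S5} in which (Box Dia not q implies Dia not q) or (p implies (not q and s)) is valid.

T, S4, S5

T-tableau for the negation not ((Box Dia not q implies Dia not q) or (p implies (not q and s))):
1. not ((Box Dia not q implies Dia not q) or (p implies (not q and s))), 0
2. not (Box Dia not q implies Dia not q), 0   [neg-or-rule on 1]
3. not (p implies (not q and s)), 0   [neg-or-rule on 1]
4. Box Dia not q, 0   [neg-implies-rule on 2]
5. not Dia not q, 0   [neg-implies-rule on 2]
6. p, 0   [neg-implies-rule on 3]
7. not (not q and s), 0   [neg-implies-rule on 3]
8. Dia not q, 0   [Box-rule on 4 via 0R0]
9. q, 0   [neg-Dia-rule on 5 via 0R0]
10. not s, 0   [neg-and-rule on 7 (branches; this branch)]
11. not q, 1   [Dia-rule on 8: fresh world 1, 0R1]
12. Dia not q, 1   [Box-rule on 4 via 0R1]
13. q, 1   [neg-Dia-rule on 5 via 0R1]
Accessibility: 0R0, 0R1, 1R1
Branch closes: q and not q both at 1.
Every branch closes (one shown): valid in T, hence also in S4, S5 (every theorem of T is a theorem of S4 and S5).
K-tableau for the negation not ((Box Dia not q implies Dia not q) or (p implies (not q and s))):
1. not ((Box Dia not q implies Dia not q) or (p implies (not q and s))), 0
2. not (Box Dia not q implies Dia not q), 0   [neg-or-rule on 1]
3. not (p implies (not q and s)), 0   [neg-or-rule on 1]
4. Box Dia not q, 0   [neg-implies-rule on 2]
5. not Dia not q, 0   [neg-implies-rule on 2]
6. p, 0   [neg-implies-rule on 3]
7. not (not q and s), 0   [neg-implies-rule on 3]
8. not s, 0   [neg-and-rule on 7 (branches; this branch)]
Complete open branch: countermodel on a K-frame, so not valid in K.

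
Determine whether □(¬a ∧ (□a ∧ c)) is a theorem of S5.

Tableau for the negation ¬□(¬a ∧ (□a ∧ c)):
1. ¬□(¬a ∧ (□a ∧ c)), 0
2. ¬(¬a ∧ (□a ∧ c)), 1   [¬□-rule on 1: fresh world 1, 0R1]
3. ¬(□a ∧ c), 1   [¬∧-rule on 2 (branches; this branch)]
4. ¬c, 1   [¬∧-rule on 3 (branches; this branch)]
Accessibility: 0R0, 0R1, 1R0, 1R1
The negation has an open branch (countermodel exists).

No, not valid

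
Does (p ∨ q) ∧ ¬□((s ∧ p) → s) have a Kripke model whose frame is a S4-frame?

Unsatisfiable

1. (p ∨ q) ∧ ¬□((s ∧ p) → s), 0
2. p ∨ q, 0
3. ¬□((s ∧ p) → s), 0
4. q, 0
5. ¬((s ∧ p) → s), 1
6. s ∧ p, 1
7. ¬s, 1
8. s, 1
9. p, 1
Accessibility: 0R0, 0R1, 1R1
Branch closes: s and ¬s both at 1.
(One branch shown.) All branches close.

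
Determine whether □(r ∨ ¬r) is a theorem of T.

Valid in T

Tableau for the negation ¬□(r ∨ ¬r):
1. ¬□(r ∨ ¬r), u
2. ¬(r ∨ ¬r), v
3. ¬r, v
4. r, v
Accessibility: uRu, uRv, vRv
Branch closes: r and ¬r both at v.
Every branch of the negation's tableau closes; the branch above is one of them.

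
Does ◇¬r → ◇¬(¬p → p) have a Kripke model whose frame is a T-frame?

Yes, satisfiable

1. ◇¬r → ◇¬(¬p → p), 0
2. ◇¬(¬p → p), 0
3. ¬(¬p → p), 1
4. ¬p, 1
Accessibility: 0R0, 0R1, 1R1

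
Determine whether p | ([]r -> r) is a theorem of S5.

Valid

Tableau for the negation ~(p | ([]r -> r)):
1. ~(p | ([]r -> r)), 0
2. ~p, 0   [~|-rule on 1]
3. ~([]r -> r), 0   [~|-rule on 1]
4. []r, 0   [~->-rule on 3]
5. ~r, 0   [~->-rule on 3]
6. r, 0   [[]-rule on 4 via 0R0]
Accessibility: 0R0
Branch closes: r and ~r both at 0.
Every branch of the negation's tableau closes; the branch above is one of them.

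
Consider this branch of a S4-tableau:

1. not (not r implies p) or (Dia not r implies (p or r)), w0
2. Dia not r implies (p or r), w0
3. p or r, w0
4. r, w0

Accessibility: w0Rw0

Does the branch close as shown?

No, open

No atom appears with both signs at the same world.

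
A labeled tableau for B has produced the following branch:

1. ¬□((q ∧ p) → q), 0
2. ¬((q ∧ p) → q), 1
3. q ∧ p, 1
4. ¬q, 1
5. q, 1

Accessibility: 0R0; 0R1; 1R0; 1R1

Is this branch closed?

Both q and ¬q appear at 1.

Closed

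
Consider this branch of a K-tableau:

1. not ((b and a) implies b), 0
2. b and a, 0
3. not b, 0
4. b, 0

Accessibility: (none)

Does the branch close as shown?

Yes, closed

Both b and not b appear at 0.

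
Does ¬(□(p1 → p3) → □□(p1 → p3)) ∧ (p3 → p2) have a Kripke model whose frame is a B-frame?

Satisfiable (open branch found)

1. ¬(□(p1 → p3) → □□(p1 → p3)) ∧ (p3 → p2), 0
2. ¬(□(p1 → p3) → □□(p1 → p3)), 0
3. p3 → p2, 0
4. □(p1 → p3), 0
5. ¬□□(p1 → p3), 0
6. p1 → p3, 0
7. p2, 0
8. p3, 0
9. ¬□(p1 → p3), 1
10. p1 → p3, 1
11. p3, 1
12. ¬(p1 → p3), 2
13. p1, 2
14. ¬p3, 2
Accessibility: 0R0, 0R1, 1R0, 1R1, 1R2, 2R1, 2R2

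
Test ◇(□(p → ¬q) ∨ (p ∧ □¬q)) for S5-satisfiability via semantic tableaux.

1. ◇(□(p → ¬q) ∨ (p ∧ □¬q)), w0
2. □(p → ¬q) ∨ (p ∧ □¬q), w1
3. p ∧ □¬q, w1
4. p, w1
5. □¬q, w1
6. ¬q, w0
7. ¬q, w1
Accessibility: w0Rw0, w0Rw1, w1Rw0, w1Rw1

Satisfiable (open branch found)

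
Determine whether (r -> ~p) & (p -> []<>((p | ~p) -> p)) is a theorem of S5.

Tableau for the negation ~((r -> ~p) & (p -> []<>((p | ~p) -> p))):
1. ~((r -> ~p) & (p -> []<>((p | ~p) -> p))), u
2. ~(r -> ~p), u
3. r, u
4. p, u
Accessibility: uRu
The negation has an open branch (countermodel exists).

Invalid (countermodel exists)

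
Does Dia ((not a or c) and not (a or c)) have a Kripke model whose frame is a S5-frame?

1. Dia ((not a or c) and not (a or c)), w0
2. (not a or c) and not (a or c), w1   [Dia-rule on 1: fresh world w1, w0Rw1]
3. not a or c, w1   [and-rule on 2]
4. not (a or c), w1   [and-rule on 2]
5. not a, w1   [neg-or-rule on 4]
6. not c, w1   [neg-or-rule on 4]
Accessibility: w0Rw0, w0Rw1, w1Rw0, w1Rw1

Satisfiable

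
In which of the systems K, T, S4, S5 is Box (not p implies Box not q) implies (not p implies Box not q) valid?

T, S4, S5

T-tableau for the negation not (Box (not p implies Box not q) implies (not p implies Box not q)):
1. not (Box (not p implies Box not q) implies (not p implies Box not q)), u
2. Box (not p implies Box not q), u
3. not (not p implies Box not q), u
4. not p, u
5. not Box not q, u
6. not p implies Box not q, u
7. Box not q, u
8. not q, u
9. q, v
10. not p implies Box not q, v
11. not q, v
Accessibility: uRu, uRv, vRv
Branch closes: q and not q both at v.
Every branch closes (one shown): valid in T, hence also in S4, S5 (every theorem of T is a theorem of S4 and S5).
K-tableau for the negation not (Box (not p implies Box not q) implies (not p implies Box not q)):
1. not (Box (not p implies Box not q) implies (not p implies Box not q)), u
2. Box (not p implies Box not q), u
3. not (not p implies Box not q), u
4. not p, u
5. not Box not q, u
6. q, v
7. not p implies Box not q, v
8. Box not q, v
Accessibility: uRv
Complete open branch: countermodel on a K-frame, so not valid in K.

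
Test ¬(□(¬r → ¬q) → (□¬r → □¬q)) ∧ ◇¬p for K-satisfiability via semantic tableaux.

1. ¬(□(¬r → ¬q) → (□¬r → □¬q)) ∧ ◇¬p, 0
2. ¬(□(¬r → ¬q) → (□¬r → □¬q)), 0
3. ◇¬p, 0
4. □(¬r → ¬q), 0
5. ¬(□¬r → □¬q), 0
6. □¬r, 0
7. ¬□¬q, 0
8. ¬p, 1
9. ¬r → ¬q, 1
10. ¬r, 1
11. ¬q, 1
12. q, 2
13. ¬r → ¬q, 2
14. ¬r, 2
15. ¬q, 2
Accessibility: 0R1, 0R2
Branch closes: q and ¬q both at 2.
All branches of the tableau close; one closing branch shown above.

Unsatisfiable (every branch closes)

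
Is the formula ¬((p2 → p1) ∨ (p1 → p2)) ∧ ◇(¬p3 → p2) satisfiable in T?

1. ¬((p2 → p1) ∨ (p1 → p2)) ∧ ◇(¬p3 → p2), u
2. ¬((p2 → p1) ∨ (p1 → p2)), u
3. ◇(¬p3 → p2), u
4. ¬(p2 → p1), u
5. ¬(p1 → p2), u
6. p2, u
7. ¬p1, u
8. p1, u
9. ¬p2, u
Accessibility: uRu
Branch closes: p1 and ¬p1 both at u.
(One branch shown.) All branches close.

Unsatisfiable (every branch closes)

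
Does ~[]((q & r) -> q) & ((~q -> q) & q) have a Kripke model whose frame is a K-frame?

1. ~[]((q & r) -> q) & ((~q -> q) & q), u
2. ~[]((q & r) -> q), u
3. (~q -> q) & q, u
4. ~q -> q, u
5. q, u
6. ~((q & r) -> q), v
7. q & r, v
8. ~q, v
9. q, v
10. r, v
Accessibility: uRv
Branch closes: q and ~q both at v.
(One branch shown.) All branches close.

Unsatisfiable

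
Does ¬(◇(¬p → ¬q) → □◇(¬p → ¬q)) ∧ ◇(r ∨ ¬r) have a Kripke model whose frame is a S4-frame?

Yes, satisfiable

1. ¬(◇(¬p → ¬q) → □◇(¬p → ¬q)) ∧ ◇(r ∨ ¬r), w0
2. ¬(◇(¬p → ¬q) → □◇(¬p → ¬q)), w0
3. ◇(r ∨ ¬r), w0
4. ◇(¬p → ¬q), w0
5. ¬□◇(¬p → ¬q), w0
6. r ∨ ¬r, w1
7. ¬r, w1
8. ¬p → ¬q, w2
9. ¬q, w2
10. ¬◇(¬p → ¬q), w3
11. ¬(¬p → ¬q), w3
12. ¬p, w3
13. q, w3
Accessibility: w0Rw0, w0Rw1, w0Rw2, w0Rw3, w1Rw1, w2Rw2, w3Rw3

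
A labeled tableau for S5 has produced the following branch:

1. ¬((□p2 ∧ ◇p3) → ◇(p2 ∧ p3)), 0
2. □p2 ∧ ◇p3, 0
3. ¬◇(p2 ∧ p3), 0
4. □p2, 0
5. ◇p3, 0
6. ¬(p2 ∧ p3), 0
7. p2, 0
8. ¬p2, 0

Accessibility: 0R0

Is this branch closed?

Both p2 and ¬p2 appear at 0.

Yes, closed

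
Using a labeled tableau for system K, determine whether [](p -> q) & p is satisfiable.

1. [](p -> q) & p, w0
2. [](p -> q), w0
3. p, w0

Satisfiable (open branch found)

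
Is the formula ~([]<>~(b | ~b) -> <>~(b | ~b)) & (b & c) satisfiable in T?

Unsatisfiable (every branch closes)

1. ~([]<>~(b | ~b) -> <>~(b | ~b)) & (b & c), w0
2. ~([]<>~(b | ~b) -> <>~(b | ~b)), w0
3. b & c, w0
4. []<>~(b | ~b), w0
5. ~<>~(b | ~b), w0
6. b, w0
7. c, w0
8. <>~(b | ~b), w0
9. b | ~b, w0
10. ~(b | ~b), w1
11. ~b, w1
12. b, w1
Accessibility: w0Rw0, w0Rw1, w1Rw1
Branch closes: b and ~b both at w1.
All branches of the tableau close; one closing branch shown above.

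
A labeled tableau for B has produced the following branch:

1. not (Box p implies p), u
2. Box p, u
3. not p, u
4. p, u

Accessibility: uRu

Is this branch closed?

Closed

Both p and not p appear at u.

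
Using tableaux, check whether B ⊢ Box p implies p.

Tableau for the negation not (Box p implies p):
1. not (Box p implies p), 0
2. Box p, 0   [neg-implies-rule on 1]
3. not p, 0   [neg-implies-rule on 1]
4. p, 0   [Box-rule on 2 via 0R0]
Accessibility: 0R0
Branch closes: p and not p both at 0.
Every branch of the negation's tableau closes; the branch above is one of them.

Valid in B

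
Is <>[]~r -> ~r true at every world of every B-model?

Valid in B

Tableau for the negation ~(<>[]~r -> ~r):
1. ~(<>[]~r -> ~r), u
2. <>[]~r, u
3. r, u
4. []~r, v
5. ~r, u
Accessibility: uRu, uRv, vRu, vRv
Branch closes: r and ~r both at u.
All branches of the negation close; one closing branch shown above.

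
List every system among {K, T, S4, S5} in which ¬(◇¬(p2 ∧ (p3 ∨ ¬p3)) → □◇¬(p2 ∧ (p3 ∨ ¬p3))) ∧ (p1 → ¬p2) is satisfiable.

S5-tableau for the formula:
1. ¬(◇¬(p2 ∧ (p3 ∨ ¬p3)) → □◇¬(p2 ∧ (p3 ∨ ¬p3))) ∧ (p1 → ¬p2), u
2. ¬(◇¬(p2 ∧ (p3 ∨ ¬p3)) → □◇¬(p2 ∧ (p3 ∨ ¬p3))), u
3. p1 → ¬p2, u
4. ◇¬(p2 ∧ (p3 ∨ ¬p3)), u
5. ¬□◇¬(p2 ∧ (p3 ∨ ¬p3)), u
6. ¬p1, u
7. ¬(p2 ∧ (p3 ∨ ¬p3)), v
8. ¬p2, v
9. ¬◇¬(p2 ∧ (p3 ∨ ¬p3)), w
10. p2 ∧ (p3 ∨ ¬p3), u
11. p2, u
12. p3 ∨ ¬p3, u
13. p2 ∧ (p3 ∨ ¬p3), v
14. p2, v
15. p3 ∨ ¬p3, v
Accessibility: uRu, uRv, uRw, vRu, vRv, vRw, wRu, wRv, wRw
Branch closes: p2 and ¬p2 both at v.
Every branch closes (one shown): unsatisfiable in S5.
S4-tableau for the formula:
1. ¬(◇¬(p2 ∧ (p3 ∨ ¬p3)) → □◇¬(p2 ∧ (p3 ∨ ¬p3))) ∧ (p1 → ¬p2), u
2. ¬(◇¬(p2 ∧ (p3 ∨ ¬p3)) → □◇¬(p2 ∧ (p3 ∨ ¬p3))), u
3. p1 → ¬p2, u
4. ◇¬(p2 ∧ (p3 ∨ ¬p3)), u
5. ¬□◇¬(p2 ∧ (p3 ∨ ¬p3)), u
6. ¬p2, u
7. ¬(p2 ∧ (p3 ∨ ¬p3)), v
8. ¬p2, v
9. ¬◇¬(p2 ∧ (p3 ∨ ¬p3)), w
10. p2 ∧ (p3 ∨ ¬p3), w
11. p2, w
12. p3 ∨ ¬p3, w
13. ¬p3, w
Accessibility: uRu, uRv, uRw, vRv, wRw
Complete open branch: satisfiable in S4, hence also in K, T (this S4-model is also a K-model and a T-model).

K, T, S4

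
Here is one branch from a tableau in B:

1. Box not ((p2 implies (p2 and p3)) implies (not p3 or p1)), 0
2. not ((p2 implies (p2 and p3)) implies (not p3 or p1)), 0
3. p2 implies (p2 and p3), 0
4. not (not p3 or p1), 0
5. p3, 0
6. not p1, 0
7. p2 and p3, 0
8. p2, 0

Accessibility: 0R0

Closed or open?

Not closed

There is no literal clash: for every atom and world, at most one sign appears.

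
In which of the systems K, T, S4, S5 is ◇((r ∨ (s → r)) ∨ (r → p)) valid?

T-tableau for the negation ¬◇((r ∨ (s → r)) ∨ (r → p)):
1. ¬◇((r ∨ (s → r)) ∨ (r → p)), w0
2. ¬((r ∨ (s → r)) ∨ (r → p)), w0
3. ¬(r ∨ (s → r)), w0
4. ¬(r → p), w0
5. ¬r, w0
6. ¬(s → r), w0
7. r, w0
8. ¬p, w0
Accessibility: w0Rw0
Branch closes: r and ¬r both at w0.
Every branch closes (one shown): valid in T, hence also in S4, S5 (every theorem of T is a theorem of S4 and S5).
K-tableau for the negation ¬◇((r ∨ (s → r)) ∨ (r → p)):
1. ¬◇((r ∨ (s → r)) ∨ (r → p)), w0
Complete open branch: countermodel on a K-frame, so not valid in K.

T, S4, S5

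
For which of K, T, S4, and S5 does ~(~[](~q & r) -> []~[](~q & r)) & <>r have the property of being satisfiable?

S5-tableau for the formula:
1. ~(~[](~q & r) -> []~[](~q & r)) & <>r, 0
2. ~(~[](~q & r) -> []~[](~q & r)), 0
3. <>r, 0
4. ~[](~q & r), 0
5. ~[]~[](~q & r), 0
6. r, 1
7. ~(~q & r), 2
8. ~r, 2
9. [](~q & r), 3
10. ~q & r, 0
11. ~q, 0
12. r, 0
13. ~q & r, 1
14. ~q, 1
15. ~q & r, 2
16. ~q, 2
17. r, 2
Accessibility: 0R0, 0R1, 0R2, 0R3, 1R0, 1R1, 1R2, 1R3, 2R0, 2R1, 2R2, 2R3, 3R0, 3R1, 3R2, 3R3
Branch closes: r and ~r both at 2.
Every branch closes (one shown): unsatisfiable in S5.
S4-tableau for the formula:
1. ~(~[](~q & r) -> []~[](~q & r)) & <>r, 0
2. ~(~[](~q & r) -> []~[](~q & r)), 0
3. <>r, 0
4. ~[](~q & r), 0
5. ~[]~[](~q & r), 0
6. r, 1
7. ~(~q & r), 2
8. ~r, 2
9. [](~q & r), 3
10. ~q & r, 3
11. ~q, 3
12. r, 3
Accessibility: 0R0, 0R1, 0R2, 0R3, 1R1, 2R2, 3R3
Complete open branch: satisfiable in S4, hence also in K, T (this S4-model is also a K-model and a T-model).

K, T, S4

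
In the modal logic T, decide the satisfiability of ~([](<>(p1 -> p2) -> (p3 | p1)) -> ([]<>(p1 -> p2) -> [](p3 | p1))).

Unsatisfiable (every branch closes)

1. ~([](<>(p1 -> p2) -> (p3 | p1)) -> ([]<>(p1 -> p2) -> [](p3 | p1))), 0
2. [](<>(p1 -> p2) -> (p3 | p1)), 0   [~->-rule on 1]
3. ~([]<>(p1 -> p2) -> [](p3 | p1)), 0   [~->-rule on 1]
4. []<>(p1 -> p2), 0   [~->-rule on 3]
5. ~[](p3 | p1), 0   [~->-rule on 3]
6. <>(p1 -> p2) -> (p3 | p1), 0   [[]-rule on 2 via 0R0]
7. <>(p1 -> p2), 0   [[]-rule on 4 via 0R0]
8. p3 | p1, 0   [->-rule on 6 (branches; this branch)]
9. p1, 0   [|-rule on 8 (branches; this branch)]
10. ~(p3 | p1), 1   [~[]-rule on 5: fresh world 1, 0R1]
11. ~p3, 1   [~|-rule on 10]
12. ~p1, 1   [~|-rule on 10]
13. <>(p1 -> p2) -> (p3 | p1), 1   [[]-rule on 2 via 0R1]
14. <>(p1 -> p2), 1   [[]-rule on 4 via 0R1]
15. ~<>(p1 -> p2), 1   [->-rule on 13 (branches; this branch)]
16. ~(p1 -> p2), 1   [~<>-rule on 15 via 1R1]
17. p1, 1   [~->-rule on 16]
18. ~p2, 1   [~->-rule on 16]
Accessibility: 0R0, 0R1, 1R1
Branch closes: p1 and ~p1 both at 1.
(One branch shown.) All branches close.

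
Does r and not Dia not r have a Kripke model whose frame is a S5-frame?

Satisfiable

1. r and not Dia not r, w0
2. r, w0
3. not Dia not r, w0
Accessibility: w0Rw0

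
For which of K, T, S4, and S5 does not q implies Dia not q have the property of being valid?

T, S4, S5

K-tableau for the negation not (not q implies Dia not q):
1. not (not q implies Dia not q), 0
2. not q, 0   [neg-implies-rule on 1]
3. not Dia not q, 0   [neg-implies-rule on 1]
Complete open branch: countermodel on a K-frame, so not valid in K.
T-tableau for the negation not (not q implies Dia not q):
1. not (not q implies Dia not q), 0
2. not q, 0   [neg-implies-rule on 1]
3. not Dia not q, 0   [neg-implies-rule on 1]
4. q, 0   [neg-Dia-rule on 3 via 0R0]
Accessibility: 0R0
Branch closes: q and not q both at 0.
Every branch closes (one shown): valid in T, hence also in S4, S5 (every theorem of T is a theorem of S4 and S5).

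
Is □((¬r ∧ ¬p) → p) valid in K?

No, not valid

Tableau for the negation ¬□((¬r ∧ ¬p) → p):
1. ¬□((¬r ∧ ¬p) → p), u
2. ¬((¬r ∧ ¬p) → p), v   [¬□-rule on 1: fresh world v, uRv]
3. ¬r ∧ ¬p, v   [¬→-rule on 2]
4. ¬p, v   [¬→-rule on 2]
5. ¬r, v   [∧-rule on 3]
Accessibility: uRv
The negation has an open branch (countermodel exists).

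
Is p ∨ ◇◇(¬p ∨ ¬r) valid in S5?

Valid

Tableau for the negation ¬(p ∨ ◇◇(¬p ∨ ¬r)):
1. ¬(p ∨ ◇◇(¬p ∨ ¬r)), w0
2. ¬p, w0
3. ¬◇◇(¬p ∨ ¬r), w0
4. ¬◇(¬p ∨ ¬r), w0
5. ¬(¬p ∨ ¬r), w0
6. p, w0
7. r, w0
Accessibility: w0Rw0
Branch closes: p and ¬p both at w0.
All branches of the negation close; one closing branch shown above.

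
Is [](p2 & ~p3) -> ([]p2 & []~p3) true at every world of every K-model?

Valid in K

Tableau for the negation ~([](p2 & ~p3) -> ([]p2 & []~p3)):
1. ~([](p2 & ~p3) -> ([]p2 & []~p3)), u
2. [](p2 & ~p3), u
3. ~([]p2 & []~p3), u
4. ~[]~p3, u
5. p3, v
6. p2 & ~p3, v
7. p2, v
8. ~p3, v
Accessibility: uRv
Branch closes: p3 and ~p3 both at v.
All branches of the negation close; one closing branch shown above.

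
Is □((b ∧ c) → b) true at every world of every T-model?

Yes, valid

Tableau for the negation ¬□((b ∧ c) → b):
1. ¬□((b ∧ c) → b), u
2. ¬((b ∧ c) → b), v   [¬□-rule on 1: fresh world v, uRv]
3. b ∧ c, v   [¬→-rule on 2]
4. ¬b, v   [¬→-rule on 2]
5. b, v   [∧-rule on 3]
6. c, v   [∧-rule on 3]
Accessibility: uRu, uRv, vRv
Branch closes: b and ¬b both at v.
Every branch of the negation's tableau closes; the branch above is one of them.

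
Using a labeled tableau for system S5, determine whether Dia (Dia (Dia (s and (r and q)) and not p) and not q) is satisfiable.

Satisfiable

1. Dia (Dia (Dia (s and (r and q)) and not p) and not q), u
2. Dia (Dia (s and (r and q)) and not p) and not q, v   [Dia-rule on 1: fresh world v, uRv]
3. Dia (Dia (s and (r and q)) and not p), v   [and-rule on 2]
4. not q, v   [and-rule on 2]
5. Dia (s and (r and q)) and not p, w   [Dia-rule on 3: fresh world w, vRw]
6. Dia (s and (r and q)), w   [and-rule on 5]
7. not p, w   [and-rule on 5]
8. s and (r and q), x   [Dia-rule on 6: fresh world x, wRx]
9. s, x   [and-rule on 8]
10. r and q, x   [and-rule on 8]
11. r, x   [and-rule on 10]
12. q, x   [and-rule on 10]
Accessibility: uRu, uRv, uRw, uRx, vRu, vRv, vRw, vRx, wRu, wRv, wRw, wRx, xRu, xRv, xRw, xRx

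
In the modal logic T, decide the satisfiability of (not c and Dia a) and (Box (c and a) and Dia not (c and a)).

1. (not c and Dia a) and (Box (c and a) and Dia not (c and a)), 0
2. not c and Dia a, 0
3. Box (c and a) and Dia not (c and a), 0
4. not c, 0
5. Dia a, 0
6. Box (c and a), 0
7. Dia not (c and a), 0
8. c and a, 0
9. c, 0
10. a, 0
Accessibility: 0R0
Branch closes: c and not c both at 0.
Every branch closes; the branch above is one of them.

Unsatisfiable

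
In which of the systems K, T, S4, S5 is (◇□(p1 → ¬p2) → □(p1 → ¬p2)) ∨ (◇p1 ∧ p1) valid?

S5

S5-tableau for the negation ¬((◇□(p1 → ¬p2) → □(p1 → ¬p2)) ∨ (◇p1 ∧ p1)):
1. ¬((◇□(p1 → ¬p2) → □(p1 → ¬p2)) ∨ (◇p1 ∧ p1)), 0
2. ¬(◇□(p1 → ¬p2) → □(p1 → ¬p2)), 0   [¬∨-rule on 1]
3. ¬(◇p1 ∧ p1), 0   [¬∨-rule on 1]
4. ◇□(p1 → ¬p2), 0   [¬→-rule on 2]
5. ¬□(p1 → ¬p2), 0   [¬→-rule on 2]
6. ¬◇p1, 0   [¬∧-rule on 3 (branches; this branch)]
7. ¬p1, 0   [¬◇-rule on 6 via 0R0]
8. □(p1 → ¬p2), 1   [◇-rule on 4: fresh world 1, 0R1]
9. ¬p1, 1   [¬◇-rule on 6 via 0R1]
10. p1 → ¬p2, 0   [□-rule on 8 via 1R0]
11. p1 → ¬p2, 1   [□-rule on 8 via 1R1]
12. ¬p2, 0   [→-rule on 10 (branches; this branch)]
13. ¬p2, 1   [→-rule on 11 (branches; this branch)]
14. ¬(p1 → ¬p2), 2   [¬□-rule on 5: fresh world 2, 0R2]
15. p1, 2   [¬→-rule on 14]
16. p2, 2   [¬→-rule on 14]
17. ¬p1, 2   [¬◇-rule on 6 via 0R2]
Accessibility: 0R0, 0R1, 0R2, 1R0, 1R1, 1R2, 2R0, 2R1, 2R2
Branch closes: p1 and ¬p1 both at 2.
Every branch closes (one shown): valid in S5.
S4-tableau for the negation ¬((◇□(p1 → ¬p2) → □(p1 → ¬p2)) ∨ (◇p1 ∧ p1)):
1. ¬((◇□(p1 → ¬p2) → □(p1 → ¬p2)) ∨ (◇p1 ∧ p1)), 0
2. ¬(◇□(p1 → ¬p2) → □(p1 → ¬p2)), 0   [¬∨-rule on 1]
3. ¬(◇p1 ∧ p1), 0   [¬∨-rule on 1]
4. ◇□(p1 → ¬p2), 0   [¬→-rule on 2]
5. ¬□(p1 → ¬p2), 0   [¬→-rule on 2]
6. ¬p1, 0   [¬∧-rule on 3 (branches; this branch)]
7. □(p1 → ¬p2), 1   [◇-rule on 4: fresh world 1, 0R1]
8. p1 → ¬p2, 1   [□-rule on 7 via 1R1]
9. ¬p2, 1   [→-rule on 8 (branches; this branch)]
10. ¬(p1 → ¬p2), 2   [¬□-rule on 5: fresh world 2, 0R2]
11. p1, 2   [¬→-rule on 10]
12. p2, 2   [¬→-rule on 10]
Accessibility: 0R0, 0R1, 0R2, 1R1, 2R2
Complete open branch: countermodel on an S4-frame, so not valid in S4, nor in K, T (the same frame is also a K-frame and a T-frame).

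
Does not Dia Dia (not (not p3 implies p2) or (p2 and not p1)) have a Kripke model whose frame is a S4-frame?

1. not Dia Dia (not (not p3 implies p2) or (p2 and not p1)), w0
2. not Dia (not (not p3 implies p2) or (p2 and not p1)), w0
3. not (not (not p3 implies p2) or (p2 and not p1)), w0
4. not p3 implies p2, w0
5. not (p2 and not p1), w0
6. p2, w0
7. p1, w0
Accessibility: w0Rw0

Yes, satisfiable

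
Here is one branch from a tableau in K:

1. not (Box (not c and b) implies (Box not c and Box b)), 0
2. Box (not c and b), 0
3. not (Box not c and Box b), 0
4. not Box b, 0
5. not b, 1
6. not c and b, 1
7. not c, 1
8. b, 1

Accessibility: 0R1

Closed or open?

Both b and not b appear at 1.

Closed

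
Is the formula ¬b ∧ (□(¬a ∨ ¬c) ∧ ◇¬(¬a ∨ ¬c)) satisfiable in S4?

1. ¬b ∧ (□(¬a ∨ ¬c) ∧ ◇¬(¬a ∨ ¬c)), u
2. ¬b, u
3. □(¬a ∨ ¬c) ∧ ◇¬(¬a ∨ ¬c), u
4. □(¬a ∨ ¬c), u
5. ◇¬(¬a ∨ ¬c), u
6. ¬a ∨ ¬c, u
7. ¬c, u
8. ¬(¬a ∨ ¬c), v
9. a, v
10. c, v
11. ¬a ∨ ¬c, v
12. ¬c, v
Accessibility: uRu, uRv, vRv
Branch closes: c and ¬c both at v.
Every branch closes; the branch above is one of them.

Unsatisfiable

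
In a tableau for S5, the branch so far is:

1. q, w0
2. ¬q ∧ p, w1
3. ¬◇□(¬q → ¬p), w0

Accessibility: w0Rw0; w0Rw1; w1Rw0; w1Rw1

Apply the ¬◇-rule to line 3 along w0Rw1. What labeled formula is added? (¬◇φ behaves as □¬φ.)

¬◇φ behaves as □¬φ: propagate the negated body to each accessible world.

¬□(¬q → ¬p), w1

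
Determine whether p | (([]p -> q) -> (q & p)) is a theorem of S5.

Tableau for the negation ~(p | (([]p -> q) -> (q & p))):
1. ~(p | (([]p -> q) -> (q & p))), 0
2. ~p, 0   [~|-rule on 1]
3. ~(([]p -> q) -> (q & p)), 0   [~|-rule on 1]
4. []p -> q, 0   [~->-rule on 3]
5. ~(q & p), 0   [~->-rule on 3]
6. q, 0   [->-rule on 4 (branches; this branch)]
Accessibility: 0R0
The negation has an open branch (countermodel exists).

Invalid (countermodel exists)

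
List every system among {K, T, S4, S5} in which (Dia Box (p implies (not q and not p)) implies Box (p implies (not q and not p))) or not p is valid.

S5

S4-tableau for the negation not ((Dia Box (p implies (not q and not p)) implies Box (p implies (not q and not p))) or not p):
1. not ((Dia Box (p implies (not q and not p)) implies Box (p implies (not q and not p))) or not p), u
2. not (Dia Box (p implies (not q and not p)) implies Box (p implies (not q and not p))), u
3. p, u
4. Dia Box (p implies (not q and not p)), u
5. not Box (p implies (not q and not p)), u
6. Box (p implies (not q and not p)), v
7. p implies (not q and not p), v
8. not q and not p, v
9. not q, v
10. not p, v
11. not (p implies (not q and not p)), w
12. p, w
13. not (not q and not p), w
Accessibility: uRu, uRv, uRw, vRv, wRw
Complete open branch: countermodel on an S4-frame, so not valid in S4, nor in K, T (the same frame is also a K-frame and a T-frame).
S5-tableau for the negation not ((Dia Box (p implies (not q and not p)) implies Box (p implies (not q and not p))) or not p):
1. not ((Dia Box (p implies (not q and not p)) implies Box (p implies (not q and not p))) or not p), u
2. not (Dia Box (p implies (not q and not p)) implies Box (p implies (not q and not p))), u
3. p, u
4. Dia Box (p implies (not q and not p)), u
5. not Box (p implies (not q and not p)), u
6. Box (p implies (not q and not p)), v
7. p implies (not q and not p), u
8. p implies (not q and not p), v
9. not q and not p, u
10. not q, u
11. not p, u
Accessibility: uRu, uRv, vRu, vRv
Branch closes: p and not p both at u.
Every branch closes (one shown): valid in S5.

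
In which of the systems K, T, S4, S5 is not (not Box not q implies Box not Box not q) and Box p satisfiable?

S4-tableau for the formula:
1. not (not Box not q implies Box not Box not q) and Box p, u
2. not (not Box not q implies Box not Box not q), u   [and-rule on 1]
3. Box p, u   [and-rule on 1]
4. not Box not q, u   [neg-implies-rule on 2]
5. not Box not Box not q, u   [neg-implies-rule on 2]
6. p, u   [Box-rule on 3 via uRu]
7. q, v   [neg-Box-rule on 4: fresh world v, uRv]
8. p, v   [Box-rule on 3 via uRv]
9. Box not q, w   [neg-Box-rule on 5: fresh world w, uRw]
10. p, w   [Box-rule on 3 via uRw]
11. not q, w   [Box-rule on 9 via wRw]
Accessibility: uRu, uRv, uRw, vRv, wRw
Complete open branch: satisfiable in S4, hence also in K, T (this S4-model is also a K-model and a T-model).
S5-tableau for the formula:
1. not (not Box not q implies Box not Box not q) and Box p, u
2. not (not Box not q implies Box not Box not q), u   [and-rule on 1]
3. Box p, u   [and-rule on 1]
4. not Box not q, u   [neg-implies-rule on 2]
5. not Box not Box not q, u   [neg-implies-rule on 2]
6. p, u   [Box-rule on 3 via uRu]
7. q, v   [neg-Box-rule on 4: fresh world v, uRv]
8. p, v   [Box-rule on 3 via uRv]
9. Box not q, w   [neg-Box-rule on 5: fresh world w, uRw]
10. p, w   [Box-rule on 3 via uRw]
11. not q, u   [Box-rule on 9 via wRu]
12. not q, v   [Box-rule on 9 via wRv]
Accessibility: uRu, uRv, uRw, vRu, vRv, vRw, wRu, wRv, wRw
Branch closes: q and not q both at v.
Every branch closes (one shown): unsatisfiable in S5.

K, T, S4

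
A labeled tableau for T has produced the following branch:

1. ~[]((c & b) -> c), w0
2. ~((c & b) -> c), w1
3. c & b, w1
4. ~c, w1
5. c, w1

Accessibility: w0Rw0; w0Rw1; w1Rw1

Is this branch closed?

Yes, closed

Both c and ~c appear at w1.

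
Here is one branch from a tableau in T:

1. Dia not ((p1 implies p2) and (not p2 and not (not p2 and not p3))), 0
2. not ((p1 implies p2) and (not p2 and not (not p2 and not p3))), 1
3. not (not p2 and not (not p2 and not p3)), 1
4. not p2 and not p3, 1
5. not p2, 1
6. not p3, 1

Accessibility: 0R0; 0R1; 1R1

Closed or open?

No, open

There is no literal clash: for every atom and world, at most one sign appears.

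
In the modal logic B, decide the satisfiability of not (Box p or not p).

Yes, satisfiable

1. not (Box p or not p), w0
2. not Box p, w0
3. p, w0
4. not p, w1
Accessibility: w0Rw0, w0Rw1, w1Rw0, w1Rw1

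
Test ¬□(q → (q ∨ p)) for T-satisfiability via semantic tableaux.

1. ¬□(q → (q ∨ p)), 0
2. ¬(q → (q ∨ p)), 1   [¬□-rule on 1: fresh world 1, 0R1]
3. q, 1   [¬→-rule on 2]
4. ¬(q ∨ p), 1   [¬→-rule on 2]
5. ¬q, 1   [¬∨-rule on 4]
6. ¬p, 1   [¬∨-rule on 4]
Accessibility: 0R0, 0R1, 1R1
Branch closes: q and ¬q both at 1.
Every branch closes; the branch above is one of them.

Unsatisfiable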